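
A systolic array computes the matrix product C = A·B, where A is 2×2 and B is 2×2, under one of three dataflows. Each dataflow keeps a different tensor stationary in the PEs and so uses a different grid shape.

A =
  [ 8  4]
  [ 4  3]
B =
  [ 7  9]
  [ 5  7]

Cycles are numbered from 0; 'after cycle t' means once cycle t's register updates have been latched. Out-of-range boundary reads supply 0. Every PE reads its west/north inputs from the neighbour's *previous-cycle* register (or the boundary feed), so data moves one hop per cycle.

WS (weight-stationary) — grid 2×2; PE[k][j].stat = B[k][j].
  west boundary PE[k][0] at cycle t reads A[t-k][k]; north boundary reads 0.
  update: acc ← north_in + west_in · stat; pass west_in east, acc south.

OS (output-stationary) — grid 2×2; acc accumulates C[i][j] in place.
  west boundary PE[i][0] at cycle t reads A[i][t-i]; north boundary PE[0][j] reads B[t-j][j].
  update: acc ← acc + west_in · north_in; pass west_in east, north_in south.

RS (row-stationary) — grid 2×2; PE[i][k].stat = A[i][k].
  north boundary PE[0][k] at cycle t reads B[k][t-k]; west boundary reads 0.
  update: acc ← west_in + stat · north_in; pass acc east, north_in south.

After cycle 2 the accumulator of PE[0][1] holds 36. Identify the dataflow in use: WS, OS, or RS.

WS [2×2] PE[0][1] across cycles:
  after 0 — PE[0][1] acc=0, pass-E 0, pass-S 0
  after 1 — PE[0][1] acc=72, pass-E 8, pass-S 72
  after 2 — PE[0][1] acc=36, pass-E 4, pass-S 36
OS [2×2] PE[0][1] across cycles:
  after 0 — PE[0][1] acc=0, pass-E 0, pass-S 0
  after 1 — PE[0][1] acc=72, pass-E 8, pass-S 9
  after 2 — PE[0][1] acc=100, pass-E 4, pass-S 7
RS [2×2] PE[0][1] across cycles:
  after 0 — PE[0][1] acc=0, pass-E 0, pass-S 0
  after 1 — PE[0][1] acc=76, pass-E 76, pass-S 5
  after 2 — PE[0][1] acc=100, pass-E 100, pass-S 7

dataflow = WS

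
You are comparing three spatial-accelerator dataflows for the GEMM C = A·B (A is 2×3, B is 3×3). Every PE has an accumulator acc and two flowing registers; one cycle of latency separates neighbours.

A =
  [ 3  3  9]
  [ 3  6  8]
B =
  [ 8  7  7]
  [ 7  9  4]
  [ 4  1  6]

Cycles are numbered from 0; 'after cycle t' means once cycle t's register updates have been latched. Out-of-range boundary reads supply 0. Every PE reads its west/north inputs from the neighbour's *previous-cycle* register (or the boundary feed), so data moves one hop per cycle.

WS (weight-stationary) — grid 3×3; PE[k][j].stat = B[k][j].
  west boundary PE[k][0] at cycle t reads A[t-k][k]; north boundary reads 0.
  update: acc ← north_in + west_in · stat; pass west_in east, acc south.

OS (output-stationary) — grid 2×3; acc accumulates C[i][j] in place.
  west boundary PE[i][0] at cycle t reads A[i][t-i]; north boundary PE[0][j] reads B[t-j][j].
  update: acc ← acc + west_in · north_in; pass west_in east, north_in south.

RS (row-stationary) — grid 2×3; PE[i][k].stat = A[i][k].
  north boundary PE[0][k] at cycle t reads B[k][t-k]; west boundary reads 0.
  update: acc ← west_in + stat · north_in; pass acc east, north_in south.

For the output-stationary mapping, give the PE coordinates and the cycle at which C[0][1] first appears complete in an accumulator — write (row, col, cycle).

Under OS, C[0][1] lands at PE[0][1]:
  0: (0,1).acc=0  regs=<0,0>
  1: (0,1).acc=21  regs=<3,7>
  2: (0,1).acc=48  regs=<3,9>
  3: (0,1).acc=57  regs=<9,1>

(row, col, cycle) = (0, 1, 3)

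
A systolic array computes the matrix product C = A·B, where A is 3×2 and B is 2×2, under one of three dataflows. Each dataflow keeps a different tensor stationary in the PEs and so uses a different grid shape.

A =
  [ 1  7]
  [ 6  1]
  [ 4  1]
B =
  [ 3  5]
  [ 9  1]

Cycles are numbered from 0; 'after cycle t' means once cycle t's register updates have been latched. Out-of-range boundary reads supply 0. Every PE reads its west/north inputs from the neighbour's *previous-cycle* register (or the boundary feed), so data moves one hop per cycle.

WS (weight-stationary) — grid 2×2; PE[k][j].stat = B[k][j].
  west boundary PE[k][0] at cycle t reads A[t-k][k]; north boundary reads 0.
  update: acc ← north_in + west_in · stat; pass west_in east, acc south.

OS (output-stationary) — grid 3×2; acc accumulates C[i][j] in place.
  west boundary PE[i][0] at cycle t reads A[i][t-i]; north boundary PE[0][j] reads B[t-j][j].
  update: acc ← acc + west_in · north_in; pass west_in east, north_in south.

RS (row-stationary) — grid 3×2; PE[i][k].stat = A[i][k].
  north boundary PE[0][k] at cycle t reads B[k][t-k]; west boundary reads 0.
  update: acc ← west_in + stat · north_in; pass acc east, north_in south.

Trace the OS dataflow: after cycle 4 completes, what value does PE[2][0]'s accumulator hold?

PE[2][0].acc = 21

Tracing OS — 3×2 array, target PE[2][0]:
  [0] (1,0) acc=0 (h:0 v:0)
  [0] (2,0) acc=0 (h:0 v:0)
  [1] (1,0) acc=18 (h:6 v:3)
  [1] (2,0) acc=0 (h:0 v:0)
  [2] (1,0) acc=27 (h:1 v:9)
  [2] (2,0) acc=12 (h:4 v:3)
  [3] (1,0) acc=27 (h:0 v:0)
  [3] (2,0) acc=21 (h:1 v:9)
  [4] (1,0) acc=27 (h:0 v:0)
  [4] (2,0) acc=21 (h:0 v:0)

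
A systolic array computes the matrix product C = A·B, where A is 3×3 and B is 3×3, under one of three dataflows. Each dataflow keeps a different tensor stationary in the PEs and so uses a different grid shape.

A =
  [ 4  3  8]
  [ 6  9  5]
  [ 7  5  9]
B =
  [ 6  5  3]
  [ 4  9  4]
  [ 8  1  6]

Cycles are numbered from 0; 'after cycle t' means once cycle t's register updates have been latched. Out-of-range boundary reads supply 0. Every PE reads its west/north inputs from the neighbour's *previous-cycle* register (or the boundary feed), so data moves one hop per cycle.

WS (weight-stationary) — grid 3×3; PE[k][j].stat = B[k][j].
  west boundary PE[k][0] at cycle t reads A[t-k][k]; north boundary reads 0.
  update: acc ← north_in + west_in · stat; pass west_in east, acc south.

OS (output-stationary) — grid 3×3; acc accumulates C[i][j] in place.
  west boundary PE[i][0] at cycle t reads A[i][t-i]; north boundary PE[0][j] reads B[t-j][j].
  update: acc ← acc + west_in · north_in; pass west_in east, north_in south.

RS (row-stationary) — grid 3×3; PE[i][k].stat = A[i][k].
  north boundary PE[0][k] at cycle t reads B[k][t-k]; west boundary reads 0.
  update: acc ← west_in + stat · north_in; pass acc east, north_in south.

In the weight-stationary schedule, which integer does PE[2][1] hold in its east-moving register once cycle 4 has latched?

WS (3×3). Following PE[2][1] plus its west/north inputs:
  after 0 — PE[1][1] acc=0, pass-E 0, pass-S 0
  after 0 — PE[2][0] acc=0, pass-E 0, pass-S 0
  after 0 — PE[2][1] acc=0, pass-E 0, pass-S 0
  after 1 — PE[1][1] acc=0, pass-E 0, pass-S 0
  after 1 — PE[2][0] acc=0, pass-E 0, pass-S 0
  after 1 — PE[2][1] acc=0, pass-E 0, pass-S 0
  after 2 — PE[1][1] acc=47, pass-E 3, pass-S 47
  after 2 — PE[2][0] acc=100, pass-E 8, pass-S 100
  after 2 — PE[2][1] acc=0, pass-E 0, pass-S 0
  after 3 — PE[1][1] acc=111, pass-E 9, pass-S 111
  after 3 — PE[2][0] acc=112, pass-E 5, pass-S 112
  after 3 — PE[2][1] acc=55, pass-E 8, pass-S 55
  after 4 — PE[1][1] acc=80, pass-E 5, pass-S 80
  after 4 — PE[2][0] acc=134, pass-E 9, pass-S 134
  after 4 — PE[2][1] acc=116, pass-E 5, pass-S 116

register = 5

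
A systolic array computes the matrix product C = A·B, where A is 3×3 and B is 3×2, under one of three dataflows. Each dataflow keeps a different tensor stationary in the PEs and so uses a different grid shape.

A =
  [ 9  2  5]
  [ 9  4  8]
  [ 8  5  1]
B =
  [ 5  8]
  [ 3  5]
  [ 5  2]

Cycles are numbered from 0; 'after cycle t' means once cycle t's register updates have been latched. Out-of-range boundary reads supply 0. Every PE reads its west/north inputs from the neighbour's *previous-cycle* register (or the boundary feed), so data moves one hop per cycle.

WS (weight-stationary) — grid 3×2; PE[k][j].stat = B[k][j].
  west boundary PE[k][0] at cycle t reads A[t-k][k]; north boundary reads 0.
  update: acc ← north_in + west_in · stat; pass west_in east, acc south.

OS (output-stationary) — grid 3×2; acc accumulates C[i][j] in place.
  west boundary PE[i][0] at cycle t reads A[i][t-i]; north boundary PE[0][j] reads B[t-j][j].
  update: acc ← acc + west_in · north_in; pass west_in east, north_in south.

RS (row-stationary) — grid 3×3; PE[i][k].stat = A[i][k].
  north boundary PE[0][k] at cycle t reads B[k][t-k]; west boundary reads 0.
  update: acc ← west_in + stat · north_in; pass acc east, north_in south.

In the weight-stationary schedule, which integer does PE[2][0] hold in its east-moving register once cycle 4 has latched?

WS on a 3×2 grid — tracing PE[2][0] and its feeders:
  step 0 · PE1,0: acc=0; fwd→0 fwd↓0
  step 0 · PE2,0: acc=0; fwd→0 fwd↓0
  step 1 · PE1,0: acc=51; fwd→2 fwd↓51
  step 1 · PE2,0: acc=0; fwd→0 fwd↓0
  step 2 · PE1,0: acc=57; fwd→4 fwd↓57
  step 2 · PE2,0: acc=76; fwd→5 fwd↓76
  step 3 · PE1,0: acc=55; fwd→5 fwd↓55
  step 3 · PE2,0: acc=97; fwd→8 fwd↓97
  step 4 · PE1,0: acc=0; fwd→0 fwd↓0
  step 4 · PE2,0: acc=60; fwd→1 fwd↓60

register = 1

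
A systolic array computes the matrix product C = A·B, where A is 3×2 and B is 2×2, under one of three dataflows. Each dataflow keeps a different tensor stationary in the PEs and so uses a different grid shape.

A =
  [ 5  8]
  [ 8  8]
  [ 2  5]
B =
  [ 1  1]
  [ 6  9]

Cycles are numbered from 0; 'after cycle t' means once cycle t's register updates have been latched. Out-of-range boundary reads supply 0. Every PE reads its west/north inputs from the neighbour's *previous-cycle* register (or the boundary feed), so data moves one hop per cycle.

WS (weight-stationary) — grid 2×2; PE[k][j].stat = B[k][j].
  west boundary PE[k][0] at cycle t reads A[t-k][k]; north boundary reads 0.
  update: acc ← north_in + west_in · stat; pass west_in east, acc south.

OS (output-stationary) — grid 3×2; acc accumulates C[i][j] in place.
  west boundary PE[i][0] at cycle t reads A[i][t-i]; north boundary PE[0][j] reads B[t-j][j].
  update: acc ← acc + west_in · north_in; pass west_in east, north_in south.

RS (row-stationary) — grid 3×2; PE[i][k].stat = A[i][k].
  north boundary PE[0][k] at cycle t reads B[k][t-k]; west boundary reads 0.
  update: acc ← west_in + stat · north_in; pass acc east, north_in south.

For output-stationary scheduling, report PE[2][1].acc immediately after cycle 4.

PE[2][1].acc = 47

Tracing OS — 3×2 array, target PE[2][1]:
  t=0 PE[1][1]: acc=0 h=0 v=0
  t=0 PE[2][0]: acc=0 h=0 v=0
  t=0 PE[2][1]: acc=0 h=0 v=0
  t=1 PE[1][1]: acc=0 h=0 v=0
  t=1 PE[2][0]: acc=0 h=0 v=0
  t=1 PE[2][1]: acc=0 h=0 v=0
  t=2 PE[1][1]: acc=8 h=8 v=1
  t=2 PE[2][0]: acc=2 h=2 v=1
  t=2 PE[2][1]: acc=0 h=0 v=0
  t=3 PE[1][1]: acc=80 h=8 v=9
  t=3 PE[2][0]: acc=32 h=5 v=6
  t=3 PE[2][1]: acc=2 h=2 v=1
  t=4 PE[1][1]: acc=80 h=0 v=0
  t=4 PE[2][0]: acc=32 h=0 v=0
  t=4 PE[2][1]: acc=47 h=5 v=9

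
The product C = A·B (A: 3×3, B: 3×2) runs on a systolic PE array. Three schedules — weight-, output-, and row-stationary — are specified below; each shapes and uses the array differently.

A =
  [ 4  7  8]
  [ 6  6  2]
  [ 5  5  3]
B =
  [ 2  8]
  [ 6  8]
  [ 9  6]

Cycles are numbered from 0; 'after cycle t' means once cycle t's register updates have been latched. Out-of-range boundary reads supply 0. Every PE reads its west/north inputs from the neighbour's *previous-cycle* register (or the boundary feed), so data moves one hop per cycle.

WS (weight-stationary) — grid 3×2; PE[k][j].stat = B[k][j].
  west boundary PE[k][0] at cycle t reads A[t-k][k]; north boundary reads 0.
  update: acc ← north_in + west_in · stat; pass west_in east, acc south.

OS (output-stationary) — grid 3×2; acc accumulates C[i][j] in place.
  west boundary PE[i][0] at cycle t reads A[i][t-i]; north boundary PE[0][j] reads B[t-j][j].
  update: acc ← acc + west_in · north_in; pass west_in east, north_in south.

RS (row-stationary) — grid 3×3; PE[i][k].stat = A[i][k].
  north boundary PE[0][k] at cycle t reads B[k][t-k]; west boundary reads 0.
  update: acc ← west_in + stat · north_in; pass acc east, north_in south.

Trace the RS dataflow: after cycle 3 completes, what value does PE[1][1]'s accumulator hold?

PE[1][1].acc = 96

RS 3×3: PE[1][1] cycle-by-cycle (with neighbour feeds):
  0: (0,1).acc=0  regs=<0,0>
  0: (1,0).acc=0  regs=<0,0>
  0: (1,1).acc=0  regs=<0,0>
  1: (0,1).acc=50  regs=<50,6>
  1: (1,0).acc=12  regs=<12,2>
  1: (1,1).acc=0  regs=<0,0>
  2: (0,1).acc=88  regs=<88,8>
  2: (1,0).acc=48  regs=<48,8>
  2: (1,1).acc=48  regs=<48,6>
  3: (0,1).acc=0  regs=<0,0>
  3: (1,0).acc=0  regs=<0,0>
  3: (1,1).acc=96  regs=<96,8>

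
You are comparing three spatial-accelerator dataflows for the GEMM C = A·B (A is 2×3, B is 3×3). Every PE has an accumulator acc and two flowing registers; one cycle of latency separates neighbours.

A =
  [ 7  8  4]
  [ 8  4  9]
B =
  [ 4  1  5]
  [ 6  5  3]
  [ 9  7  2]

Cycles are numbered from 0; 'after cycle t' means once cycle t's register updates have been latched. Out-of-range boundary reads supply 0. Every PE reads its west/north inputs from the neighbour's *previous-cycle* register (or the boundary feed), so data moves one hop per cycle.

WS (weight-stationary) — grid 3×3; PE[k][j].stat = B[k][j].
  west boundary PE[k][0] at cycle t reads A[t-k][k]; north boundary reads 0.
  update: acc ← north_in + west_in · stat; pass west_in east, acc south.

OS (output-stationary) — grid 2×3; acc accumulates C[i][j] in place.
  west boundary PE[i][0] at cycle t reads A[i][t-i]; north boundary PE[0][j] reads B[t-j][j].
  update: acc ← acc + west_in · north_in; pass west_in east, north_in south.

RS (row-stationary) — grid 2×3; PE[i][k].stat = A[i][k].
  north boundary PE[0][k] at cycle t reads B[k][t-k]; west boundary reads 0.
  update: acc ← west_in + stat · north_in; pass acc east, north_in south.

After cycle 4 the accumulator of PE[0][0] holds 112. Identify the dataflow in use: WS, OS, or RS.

dataflow = OS

— WS: 3×3; PE[0][0] trace:
  0: (0,0).acc=28  regs=<7,28>
  1: (0,0).acc=32  regs=<8,32>
  2: (0,0).acc=0  regs=<0,0>
  3: (0,0).acc=0  regs=<0,0>
  4: (0,0).acc=0  regs=<0,0>
— OS: 2×3; PE[0][0] trace:
  0: (0,0).acc=28  regs=<7,4>
  1: (0,0).acc=76  regs=<8,6>
  2: (0,0).acc=112  regs=<4,9>
  3: (0,0).acc=112  regs=<0,0>
  4: (0,0).acc=112  regs=<0,0>
— RS: 2×3; PE[0][0] trace:
  0: (0,0).acc=28  regs=<28,4>
  1: (0,0).acc=7  regs=<7,1>
  2: (0,0).acc=35  regs=<35,5>
  3: (0,0).acc=0  regs=<0,0>
  4: (0,0).acc=0  regs=<0,0>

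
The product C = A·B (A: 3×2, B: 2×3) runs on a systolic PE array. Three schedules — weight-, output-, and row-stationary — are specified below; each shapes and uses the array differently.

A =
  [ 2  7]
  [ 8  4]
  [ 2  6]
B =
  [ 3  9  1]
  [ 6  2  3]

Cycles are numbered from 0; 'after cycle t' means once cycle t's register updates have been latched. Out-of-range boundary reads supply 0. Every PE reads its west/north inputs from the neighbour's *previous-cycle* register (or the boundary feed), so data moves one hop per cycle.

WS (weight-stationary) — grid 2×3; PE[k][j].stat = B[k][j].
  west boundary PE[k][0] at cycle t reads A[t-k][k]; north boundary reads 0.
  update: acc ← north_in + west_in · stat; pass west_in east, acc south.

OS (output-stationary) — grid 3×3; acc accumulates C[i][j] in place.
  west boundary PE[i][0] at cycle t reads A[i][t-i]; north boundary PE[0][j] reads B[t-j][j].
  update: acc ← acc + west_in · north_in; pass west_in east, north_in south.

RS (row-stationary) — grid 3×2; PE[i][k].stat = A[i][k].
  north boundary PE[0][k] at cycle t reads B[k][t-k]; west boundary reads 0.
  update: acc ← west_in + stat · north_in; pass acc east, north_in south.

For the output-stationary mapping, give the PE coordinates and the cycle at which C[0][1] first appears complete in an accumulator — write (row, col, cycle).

(row, col, cycle) = (0, 1, 2)

OS: C[0][1] accumulates in PE[0][1]:
  after 0 — PE[0][1] acc=0, pass-E 0, pass-S 0
  after 1 — PE[0][1] acc=18, pass-E 2, pass-S 9
  after 2 — PE[0][1] acc=32, pass-E 7, pass-S 2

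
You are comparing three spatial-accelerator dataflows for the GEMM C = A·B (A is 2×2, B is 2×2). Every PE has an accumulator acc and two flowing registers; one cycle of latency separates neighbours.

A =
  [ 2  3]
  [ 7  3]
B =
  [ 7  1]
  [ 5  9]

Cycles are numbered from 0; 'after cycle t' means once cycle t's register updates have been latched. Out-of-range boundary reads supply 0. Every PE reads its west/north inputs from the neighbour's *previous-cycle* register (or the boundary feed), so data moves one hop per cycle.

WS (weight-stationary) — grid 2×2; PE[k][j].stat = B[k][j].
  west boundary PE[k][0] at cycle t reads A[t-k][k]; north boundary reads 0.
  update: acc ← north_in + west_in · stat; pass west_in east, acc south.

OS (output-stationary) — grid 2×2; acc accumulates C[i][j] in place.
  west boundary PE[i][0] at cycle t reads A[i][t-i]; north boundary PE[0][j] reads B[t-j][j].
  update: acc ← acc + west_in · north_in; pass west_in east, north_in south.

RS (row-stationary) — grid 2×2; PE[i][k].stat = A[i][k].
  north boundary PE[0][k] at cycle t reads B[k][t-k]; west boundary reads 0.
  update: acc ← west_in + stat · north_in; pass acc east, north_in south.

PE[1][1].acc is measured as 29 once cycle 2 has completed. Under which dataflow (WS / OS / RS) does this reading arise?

dataflow = WS

WS [2×2] PE[1][1] across cycles:
  after 0 — PE[1][1] acc=0, pass-E 0, pass-S 0
  after 1 — PE[1][1] acc=0, pass-E 0, pass-S 0
  after 2 — PE[1][1] acc=29, pass-E 3, pass-S 29
OS [2×2] PE[1][1] across cycles:
  after 0 — PE[1][1] acc=0, pass-E 0, pass-S 0
  after 1 — PE[1][1] acc=0, pass-E 0, pass-S 0
  after 2 — PE[1][1] acc=7, pass-E 7, pass-S 1
RS [2×2] PE[1][1] across cycles:
  after 0 — PE[1][1] acc=0, pass-E 0, pass-S 0
  after 1 — PE[1][1] acc=0, pass-E 0, pass-S 0
  after 2 — PE[1][1] acc=64, pass-E 64, pass-S 5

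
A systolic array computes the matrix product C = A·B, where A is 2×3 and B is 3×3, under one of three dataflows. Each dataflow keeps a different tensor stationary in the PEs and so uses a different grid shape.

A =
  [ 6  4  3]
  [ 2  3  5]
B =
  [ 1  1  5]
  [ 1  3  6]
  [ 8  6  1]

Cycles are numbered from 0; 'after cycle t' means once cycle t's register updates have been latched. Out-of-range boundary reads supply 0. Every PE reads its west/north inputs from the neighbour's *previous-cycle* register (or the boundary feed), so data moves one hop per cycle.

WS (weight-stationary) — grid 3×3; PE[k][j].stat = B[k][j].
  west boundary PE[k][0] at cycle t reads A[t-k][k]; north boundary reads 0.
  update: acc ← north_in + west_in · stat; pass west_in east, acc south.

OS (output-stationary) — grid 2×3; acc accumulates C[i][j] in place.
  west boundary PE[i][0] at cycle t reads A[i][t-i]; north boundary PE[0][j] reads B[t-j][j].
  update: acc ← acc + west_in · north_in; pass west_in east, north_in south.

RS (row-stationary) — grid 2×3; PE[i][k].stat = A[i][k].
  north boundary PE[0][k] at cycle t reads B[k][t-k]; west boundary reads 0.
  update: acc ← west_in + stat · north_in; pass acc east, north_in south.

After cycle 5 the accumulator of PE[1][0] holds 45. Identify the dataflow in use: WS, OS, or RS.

dataflow = OS

WS (3×3 grid), PE[1][0]:
  step 0 · PE1,0: acc=0; fwd→0 fwd↓0
  step 1 · PE1,0: acc=10; fwd→4 fwd↓10
  step 2 · PE1,0: acc=5; fwd→3 fwd↓5
  step 3 · PE1,0: acc=0; fwd→0 fwd↓0
  step 4 · PE1,0: acc=0; fwd→0 fwd↓0
  step 5 · PE1,0: acc=0; fwd→0 fwd↓0
OS (2×3 grid), PE[1][0]:
  step 0 · PE1,0: acc=0; fwd→0 fwd↓0
  step 1 · PE1,0: acc=2; fwd→2 fwd↓1
  step 2 · PE1,0: acc=5; fwd→3 fwd↓1
  step 3 · PE1,0: acc=45; fwd→5 fwd↓8
  step 4 · PE1,0: acc=45; fwd→0 fwd↓0
  step 5 · PE1,0: acc=45; fwd→0 fwd↓0
RS (2×3 grid), PE[1][0]:
  step 0 · PE1,0: acc=0; fwd→0 fwd↓0
  step 1 · PE1,0: acc=2; fwd→2 fwd↓1
  step 2 · PE1,0: acc=2; fwd→2 fwd↓1
  step 3 · PE1,0: acc=10; fwd→10 fwd↓5
  step 4 · PE1,0: acc=0; fwd→0 fwd↓0
  step 5 · PE1,0: acc=0; fwd→0 fwd↓0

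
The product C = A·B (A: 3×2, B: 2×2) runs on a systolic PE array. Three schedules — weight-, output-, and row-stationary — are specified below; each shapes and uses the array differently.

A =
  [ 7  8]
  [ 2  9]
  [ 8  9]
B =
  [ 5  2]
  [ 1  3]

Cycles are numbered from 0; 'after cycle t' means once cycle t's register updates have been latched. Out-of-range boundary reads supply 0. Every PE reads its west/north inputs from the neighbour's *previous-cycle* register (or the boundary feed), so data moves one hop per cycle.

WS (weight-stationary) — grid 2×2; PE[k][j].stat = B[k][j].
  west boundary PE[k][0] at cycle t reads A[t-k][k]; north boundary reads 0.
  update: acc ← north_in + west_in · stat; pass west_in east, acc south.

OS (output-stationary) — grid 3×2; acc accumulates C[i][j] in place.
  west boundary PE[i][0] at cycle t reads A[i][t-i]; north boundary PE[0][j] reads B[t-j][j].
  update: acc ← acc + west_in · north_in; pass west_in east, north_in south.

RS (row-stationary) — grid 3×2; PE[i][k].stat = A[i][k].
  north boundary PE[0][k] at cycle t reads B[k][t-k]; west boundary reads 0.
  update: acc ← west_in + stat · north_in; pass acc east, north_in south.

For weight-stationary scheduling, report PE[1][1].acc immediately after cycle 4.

Tracing WS — 2×2 array, target PE[1][1]:
  0: (0,1).acc=0  regs=<0,0>
  0: (1,0).acc=0  regs=<0,0>
  0: (1,1).acc=0  regs=<0,0>
  1: (0,1).acc=14  regs=<7,14>
  1: (1,0).acc=43  regs=<8,43>
  1: (1,1).acc=0  regs=<0,0>
  2: (0,1).acc=4  regs=<2,4>
  2: (1,0).acc=19  regs=<9,19>
  2: (1,1).acc=38  regs=<8,38>
  3: (0,1).acc=16  regs=<8,16>
  3: (1,0).acc=49  regs=<9,49>
  3: (1,1).acc=31  regs=<9,31>
  4: (0,1).acc=0  regs=<0,0>
  4: (1,0).acc=0  regs=<0,0>
  4: (1,1).acc=43  regs=<9,43>

PE[1][1].acc = 43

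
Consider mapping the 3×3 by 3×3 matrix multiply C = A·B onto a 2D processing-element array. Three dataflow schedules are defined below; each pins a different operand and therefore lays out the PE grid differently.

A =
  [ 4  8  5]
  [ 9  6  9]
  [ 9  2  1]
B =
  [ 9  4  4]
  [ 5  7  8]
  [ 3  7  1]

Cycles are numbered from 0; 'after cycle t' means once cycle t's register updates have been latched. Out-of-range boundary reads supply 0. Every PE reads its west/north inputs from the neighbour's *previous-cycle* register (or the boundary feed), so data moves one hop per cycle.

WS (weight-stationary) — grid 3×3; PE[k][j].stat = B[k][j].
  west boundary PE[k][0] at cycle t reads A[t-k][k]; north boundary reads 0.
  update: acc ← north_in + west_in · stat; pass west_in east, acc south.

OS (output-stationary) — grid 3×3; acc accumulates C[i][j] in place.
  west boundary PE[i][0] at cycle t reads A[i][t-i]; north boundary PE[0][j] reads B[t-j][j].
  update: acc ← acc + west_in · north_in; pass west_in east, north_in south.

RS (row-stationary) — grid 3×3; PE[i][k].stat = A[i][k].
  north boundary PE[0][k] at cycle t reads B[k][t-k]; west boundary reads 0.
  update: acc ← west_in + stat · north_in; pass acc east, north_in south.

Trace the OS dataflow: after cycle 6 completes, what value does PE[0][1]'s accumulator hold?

OS 3×3: PE[0][1] cycle-by-cycle (with neighbour feeds):
  c0 r0c0: 36 / 4 / 9
  c0 r0c1: 0 / 0 / 0
  c1 r0c0: 76 / 8 / 5
  c1 r0c1: 16 / 4 / 4
  c2 r0c0: 91 / 5 / 3
  c2 r0c1: 72 / 8 / 7
  c3 r0c0: 91 / 0 / 0
  c3 r0c1: 107 / 5 / 7
  c4 r0c0: 91 / 0 / 0
  c4 r0c1: 107 / 0 / 0
  c5 r0c0: 91 / 0 / 0
  c5 r0c1: 107 / 0 / 0
  c6 r0c0: 91 / 0 / 0
  c6 r0c1: 107 / 0 / 0

PE[0][1].acc = 107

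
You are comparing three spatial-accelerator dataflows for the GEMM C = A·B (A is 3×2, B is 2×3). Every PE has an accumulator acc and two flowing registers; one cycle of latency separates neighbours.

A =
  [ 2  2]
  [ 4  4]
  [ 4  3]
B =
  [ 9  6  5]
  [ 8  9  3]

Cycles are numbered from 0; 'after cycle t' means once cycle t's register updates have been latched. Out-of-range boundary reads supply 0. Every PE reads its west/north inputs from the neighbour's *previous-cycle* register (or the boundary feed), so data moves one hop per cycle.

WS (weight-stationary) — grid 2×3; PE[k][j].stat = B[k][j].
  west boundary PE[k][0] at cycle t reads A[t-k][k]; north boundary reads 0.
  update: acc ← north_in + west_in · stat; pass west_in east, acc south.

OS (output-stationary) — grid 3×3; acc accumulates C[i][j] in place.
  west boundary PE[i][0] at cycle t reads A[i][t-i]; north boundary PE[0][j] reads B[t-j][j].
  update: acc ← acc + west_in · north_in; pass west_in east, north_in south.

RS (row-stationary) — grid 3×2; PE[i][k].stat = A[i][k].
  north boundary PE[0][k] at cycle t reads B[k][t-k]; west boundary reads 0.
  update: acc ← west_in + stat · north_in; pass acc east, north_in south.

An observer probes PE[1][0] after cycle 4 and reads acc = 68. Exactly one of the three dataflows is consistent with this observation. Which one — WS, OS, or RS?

dataflow = OS

— WS: 2×3; PE[1][0] trace:
  t=0 PE[1][0]: acc=0 h=0 v=0
  t=1 PE[1][0]: acc=34 h=2 v=34
  t=2 PE[1][0]: acc=68 h=4 v=68
  t=3 PE[1][0]: acc=60 h=3 v=60
  t=4 PE[1][0]: acc=0 h=0 v=0
— OS: 3×3; PE[1][0] trace:
  t=0 PE[1][0]: acc=0 h=0 v=0
  t=1 PE[1][0]: acc=36 h=4 v=9
  t=2 PE[1][0]: acc=68 h=4 v=8
  t=3 PE[1][0]: acc=68 h=0 v=0
  t=4 PE[1][0]: acc=68 h=0 v=0
— RS: 3×2; PE[1][0] trace:
  t=0 PE[1][0]: acc=0 h=0 v=0
  t=1 PE[1][0]: acc=36 h=36 v=9
  t=2 PE[1][0]: acc=24 h=24 v=6
  t=3 PE[1][0]: acc=20 h=20 v=5
  t=4 PE[1][0]: acc=0 h=0 v=0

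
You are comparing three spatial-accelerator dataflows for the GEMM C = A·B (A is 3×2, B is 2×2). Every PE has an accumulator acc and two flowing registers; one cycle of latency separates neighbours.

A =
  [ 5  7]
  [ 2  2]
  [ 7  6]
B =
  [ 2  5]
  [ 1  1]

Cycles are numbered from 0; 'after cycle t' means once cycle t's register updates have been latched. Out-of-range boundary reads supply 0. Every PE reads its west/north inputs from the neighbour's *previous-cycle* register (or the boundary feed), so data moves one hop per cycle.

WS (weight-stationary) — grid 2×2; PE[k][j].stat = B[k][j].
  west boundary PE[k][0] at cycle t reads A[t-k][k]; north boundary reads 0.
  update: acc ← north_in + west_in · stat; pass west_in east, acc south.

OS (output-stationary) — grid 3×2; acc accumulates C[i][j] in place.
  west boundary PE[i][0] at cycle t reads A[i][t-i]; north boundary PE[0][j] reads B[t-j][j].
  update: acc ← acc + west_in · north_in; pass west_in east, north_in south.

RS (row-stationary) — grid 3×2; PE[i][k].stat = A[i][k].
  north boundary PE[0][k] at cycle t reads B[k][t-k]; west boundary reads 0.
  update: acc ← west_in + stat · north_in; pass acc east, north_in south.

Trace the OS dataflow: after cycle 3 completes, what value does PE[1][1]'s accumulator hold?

OS on a 3×2 grid — tracing PE[1][1] and its feeders:
  [0] (0,1) acc=0 (h:0 v:0)
  [0] (1,0) acc=0 (h:0 v:0)
  [0] (1,1) acc=0 (h:0 v:0)
  [1] (0,1) acc=25 (h:5 v:5)
  [1] (1,0) acc=4 (h:2 v:2)
  [1] (1,1) acc=0 (h:0 v:0)
  [2] (0,1) acc=32 (h:7 v:1)
  [2] (1,0) acc=6 (h:2 v:1)
  [2] (1,1) acc=10 (h:2 v:5)
  [3] (0,1) acc=32 (h:0 v:0)
  [3] (1,0) acc=6 (h:0 v:0)
  [3] (1,1) acc=12 (h:2 v:1)

PE[1][1].acc = 12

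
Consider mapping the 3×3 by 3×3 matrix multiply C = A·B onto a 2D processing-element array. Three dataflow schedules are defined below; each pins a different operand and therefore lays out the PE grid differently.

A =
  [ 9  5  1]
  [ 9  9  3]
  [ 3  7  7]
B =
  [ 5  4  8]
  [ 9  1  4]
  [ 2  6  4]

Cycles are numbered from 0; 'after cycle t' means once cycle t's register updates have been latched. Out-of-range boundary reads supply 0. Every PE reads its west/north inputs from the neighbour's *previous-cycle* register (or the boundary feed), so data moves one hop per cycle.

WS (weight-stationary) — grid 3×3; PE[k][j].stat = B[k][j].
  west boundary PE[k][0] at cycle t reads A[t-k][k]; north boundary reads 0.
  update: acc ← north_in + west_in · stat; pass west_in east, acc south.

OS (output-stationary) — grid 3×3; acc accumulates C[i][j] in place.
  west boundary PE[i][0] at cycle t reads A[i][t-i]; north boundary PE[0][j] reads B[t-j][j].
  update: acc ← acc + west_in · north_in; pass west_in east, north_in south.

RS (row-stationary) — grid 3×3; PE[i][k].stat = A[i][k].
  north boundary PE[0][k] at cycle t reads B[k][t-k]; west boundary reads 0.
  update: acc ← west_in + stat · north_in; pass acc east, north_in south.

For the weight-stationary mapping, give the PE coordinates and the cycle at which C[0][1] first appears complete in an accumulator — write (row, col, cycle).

(row, col, cycle) = (2, 1, 3)

WS: C[0][1] accumulates in PE[2][1]:
  cycle 0: PE[2][1] → acc 0, east 0, south 0
  cycle 1: PE[2][1] → acc 0, east 0, south 0
  cycle 2: PE[2][1] → acc 0, east 0, south 0
  cycle 3: PE[2][1] → acc 47, east 1, south 47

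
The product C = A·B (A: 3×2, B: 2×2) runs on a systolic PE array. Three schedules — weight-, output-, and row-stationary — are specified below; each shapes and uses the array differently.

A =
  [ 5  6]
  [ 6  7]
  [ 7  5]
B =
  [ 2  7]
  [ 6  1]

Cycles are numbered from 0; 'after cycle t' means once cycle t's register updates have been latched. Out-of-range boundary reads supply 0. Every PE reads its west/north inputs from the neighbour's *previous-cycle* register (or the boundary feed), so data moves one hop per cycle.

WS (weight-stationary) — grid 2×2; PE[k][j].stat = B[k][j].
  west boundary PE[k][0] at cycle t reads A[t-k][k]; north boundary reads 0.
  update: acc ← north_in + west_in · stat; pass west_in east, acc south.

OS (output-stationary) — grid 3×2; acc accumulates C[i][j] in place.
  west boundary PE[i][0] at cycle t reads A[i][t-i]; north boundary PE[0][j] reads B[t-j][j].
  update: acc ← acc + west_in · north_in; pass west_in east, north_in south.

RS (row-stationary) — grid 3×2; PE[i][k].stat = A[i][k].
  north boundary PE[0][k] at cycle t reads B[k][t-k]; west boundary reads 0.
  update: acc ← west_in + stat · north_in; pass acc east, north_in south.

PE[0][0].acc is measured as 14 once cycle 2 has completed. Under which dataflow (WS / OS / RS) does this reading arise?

dataflow = WS

Under WS (2×2), PE[0][0]:
  0: (0,0).acc=10  regs=<5,10>
  1: (0,0).acc=12  regs=<6,12>
  2: (0,0).acc=14  regs=<7,14>
Under OS (3×2), PE[0][0]:
  0: (0,0).acc=10  regs=<5,2>
  1: (0,0).acc=46  regs=<6,6>
  2: (0,0).acc=46  regs=<0,0>
Under RS (3×2), PE[0][0]:
  0: (0,0).acc=10  regs=<10,2>
  1: (0,0).acc=35  regs=<35,7>
  2: (0,0).acc=0  regs=<0,0>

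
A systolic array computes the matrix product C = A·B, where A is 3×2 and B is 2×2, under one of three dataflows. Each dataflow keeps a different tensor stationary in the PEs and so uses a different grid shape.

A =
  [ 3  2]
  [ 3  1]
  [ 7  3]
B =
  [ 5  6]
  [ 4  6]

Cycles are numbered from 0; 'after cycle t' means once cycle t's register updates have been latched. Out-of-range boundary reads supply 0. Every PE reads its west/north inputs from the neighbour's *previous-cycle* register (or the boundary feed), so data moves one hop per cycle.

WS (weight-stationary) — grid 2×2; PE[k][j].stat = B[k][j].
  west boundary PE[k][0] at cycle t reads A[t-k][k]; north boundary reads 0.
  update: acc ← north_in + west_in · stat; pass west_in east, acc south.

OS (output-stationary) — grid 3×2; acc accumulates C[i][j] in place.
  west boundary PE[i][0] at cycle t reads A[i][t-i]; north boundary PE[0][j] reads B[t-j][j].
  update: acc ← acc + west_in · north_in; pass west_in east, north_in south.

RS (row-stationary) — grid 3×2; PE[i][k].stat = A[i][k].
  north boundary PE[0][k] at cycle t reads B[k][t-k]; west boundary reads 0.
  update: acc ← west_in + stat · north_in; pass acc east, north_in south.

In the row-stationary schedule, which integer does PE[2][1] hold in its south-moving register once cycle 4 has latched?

register = 6

RS (3×2). Following PE[2][1] plus its west/north inputs:
  c0 r1c1: 0 / 0 / 0
  c0 r2c0: 0 / 0 / 0
  c0 r2c1: 0 / 0 / 0
  c1 r1c1: 0 / 0 / 0
  c1 r2c0: 0 / 0 / 0
  c1 r2c1: 0 / 0 / 0
  c2 r1c1: 19 / 19 / 4
  c2 r2c0: 35 / 35 / 5
  c2 r2c1: 0 / 0 / 0
  c3 r1c1: 24 / 24 / 6
  c3 r2c0: 42 / 42 / 6
  c3 r2c1: 47 / 47 / 4
  c4 r1c1: 0 / 0 / 0
  c4 r2c0: 0 / 0 / 0
  c4 r2c1: 60 / 60 / 6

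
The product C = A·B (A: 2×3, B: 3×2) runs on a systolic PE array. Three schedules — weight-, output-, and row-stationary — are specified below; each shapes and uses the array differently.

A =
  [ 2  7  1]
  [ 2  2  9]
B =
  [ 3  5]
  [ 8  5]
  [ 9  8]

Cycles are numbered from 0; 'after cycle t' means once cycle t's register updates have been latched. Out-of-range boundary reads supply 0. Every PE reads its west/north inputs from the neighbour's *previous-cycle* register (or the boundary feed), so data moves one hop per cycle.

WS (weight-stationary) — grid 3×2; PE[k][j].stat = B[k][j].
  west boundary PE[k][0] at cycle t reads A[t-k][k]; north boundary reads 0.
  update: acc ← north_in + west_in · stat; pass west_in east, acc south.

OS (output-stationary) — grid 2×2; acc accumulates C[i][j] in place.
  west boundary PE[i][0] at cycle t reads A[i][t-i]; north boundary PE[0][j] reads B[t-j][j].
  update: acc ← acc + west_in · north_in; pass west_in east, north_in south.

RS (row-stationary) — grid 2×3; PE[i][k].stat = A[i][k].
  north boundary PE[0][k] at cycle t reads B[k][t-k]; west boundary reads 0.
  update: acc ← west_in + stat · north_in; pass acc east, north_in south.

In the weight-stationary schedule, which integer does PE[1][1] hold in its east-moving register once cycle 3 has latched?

Tracing WS — 3×2 array, target PE[1][1]:
  @0  [0,1]  acc 0  |  →0  ↓0
  @0  [1,0]  acc 0  |  →0  ↓0
  @0  [1,1]  acc 0  |  →0  ↓0
  @1  [0,1]  acc 10  |  →2  ↓10
  @1  [1,0]  acc 62  |  →7  ↓62
  @1  [1,1]  acc 0  |  →0  ↓0
  @2  [0,1]  acc 10  |  →2  ↓10
  @2  [1,0]  acc 22  |  →2  ↓22
  @2  [1,1]  acc 45  |  →7  ↓45
  @3  [0,1]  acc 0  |  →0  ↓0
  @3  [1,0]  acc 0  |  →0  ↓0
  @3  [1,1]  acc 20  |  →2  ↓20

register = 2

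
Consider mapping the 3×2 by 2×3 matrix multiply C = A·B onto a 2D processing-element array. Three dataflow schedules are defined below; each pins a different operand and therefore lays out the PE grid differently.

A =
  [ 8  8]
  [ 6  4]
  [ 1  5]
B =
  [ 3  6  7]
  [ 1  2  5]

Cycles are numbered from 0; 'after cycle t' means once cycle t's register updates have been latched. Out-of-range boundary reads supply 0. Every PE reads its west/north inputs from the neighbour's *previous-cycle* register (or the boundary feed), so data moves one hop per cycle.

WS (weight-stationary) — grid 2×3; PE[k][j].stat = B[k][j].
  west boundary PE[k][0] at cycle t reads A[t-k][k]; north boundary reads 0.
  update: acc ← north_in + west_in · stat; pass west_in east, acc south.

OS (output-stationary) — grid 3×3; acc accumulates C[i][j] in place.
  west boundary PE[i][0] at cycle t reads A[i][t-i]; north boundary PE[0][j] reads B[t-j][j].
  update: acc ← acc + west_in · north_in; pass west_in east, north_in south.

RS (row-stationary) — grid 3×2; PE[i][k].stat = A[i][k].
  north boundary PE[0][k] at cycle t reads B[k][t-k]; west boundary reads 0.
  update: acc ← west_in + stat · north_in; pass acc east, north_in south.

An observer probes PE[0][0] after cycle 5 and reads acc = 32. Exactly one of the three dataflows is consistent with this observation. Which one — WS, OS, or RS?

dataflow = OS

Under WS (2×3), PE[0][0]:
  after 0 — PE[0][0] acc=24, pass-E 8, pass-S 24
  after 1 — PE[0][0] acc=18, pass-E 6, pass-S 18
  after 2 — PE[0][0] acc=3, pass-E 1, pass-S 3
  after 3 — PE[0][0] acc=0, pass-E 0, pass-S 0
  after 4 — PE[0][0] acc=0, pass-E 0, pass-S 0
  after 5 — PE[0][0] acc=0, pass-E 0, pass-S 0
Under OS (3×3), PE[0][0]:
  after 0 — PE[0][0] acc=24, pass-E 8, pass-S 3
  after 1 — PE[0][0] acc=32, pass-E 8, pass-S 1
  after 2 — PE[0][0] acc=32, pass-E 0, pass-S 0
  after 3 — PE[0][0] acc=32, pass-E 0, pass-S 0
  after 4 — PE[0][0] acc=32, pass-E 0, pass-S 0
  after 5 — PE[0][0] acc=32, pass-E 0, pass-S 0
Under RS (3×2), PE[0][0]:
  after 0 — PE[0][0] acc=24, pass-E 24, pass-S 3
  after 1 — PE[0][0] acc=48, pass-E 48, pass-S 6
  after 2 — PE[0][0] acc=56, pass-E 56, pass-S 7
  after 3 — PE[0][0] acc=0, pass-E 0, pass-S 0
  after 4 — PE[0][0] acc=0, pass-E 0, pass-S 0
  after 5 — PE[0][0] acc=0, pass-E 0, pass-S 0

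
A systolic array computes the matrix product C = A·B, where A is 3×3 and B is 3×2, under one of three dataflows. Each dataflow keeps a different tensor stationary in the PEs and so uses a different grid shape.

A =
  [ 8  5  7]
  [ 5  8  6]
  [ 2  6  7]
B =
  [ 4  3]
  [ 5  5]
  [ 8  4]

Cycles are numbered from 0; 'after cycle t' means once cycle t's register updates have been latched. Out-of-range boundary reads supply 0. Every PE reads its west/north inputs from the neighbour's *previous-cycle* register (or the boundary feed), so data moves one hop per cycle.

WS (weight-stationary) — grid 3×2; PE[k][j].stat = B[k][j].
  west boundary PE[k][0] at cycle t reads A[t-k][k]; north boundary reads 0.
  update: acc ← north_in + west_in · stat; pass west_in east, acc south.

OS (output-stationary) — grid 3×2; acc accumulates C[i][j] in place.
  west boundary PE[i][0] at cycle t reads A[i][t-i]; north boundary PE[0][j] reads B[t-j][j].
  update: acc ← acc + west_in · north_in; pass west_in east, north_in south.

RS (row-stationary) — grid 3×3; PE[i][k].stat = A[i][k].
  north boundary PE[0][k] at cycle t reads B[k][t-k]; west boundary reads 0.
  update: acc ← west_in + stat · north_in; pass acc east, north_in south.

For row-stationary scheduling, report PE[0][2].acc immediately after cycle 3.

RS (3×3). Following PE[0][2] plus its west/north inputs:
  @0  [0,1]  acc 0  |  →0  ↓0
  @0  [0,2]  acc 0  |  →0  ↓0
  @1  [0,1]  acc 57  |  →57  ↓5
  @1  [0,2]  acc 0  |  →0  ↓0
  @2  [0,1]  acc 49  |  →49  ↓5
  @2  [0,2]  acc 113  |  →113  ↓8
  @3  [0,1]  acc 0  |  →0  ↓0
  @3  [0,2]  acc 77  |  →77  ↓4

PE[0][2].acc = 77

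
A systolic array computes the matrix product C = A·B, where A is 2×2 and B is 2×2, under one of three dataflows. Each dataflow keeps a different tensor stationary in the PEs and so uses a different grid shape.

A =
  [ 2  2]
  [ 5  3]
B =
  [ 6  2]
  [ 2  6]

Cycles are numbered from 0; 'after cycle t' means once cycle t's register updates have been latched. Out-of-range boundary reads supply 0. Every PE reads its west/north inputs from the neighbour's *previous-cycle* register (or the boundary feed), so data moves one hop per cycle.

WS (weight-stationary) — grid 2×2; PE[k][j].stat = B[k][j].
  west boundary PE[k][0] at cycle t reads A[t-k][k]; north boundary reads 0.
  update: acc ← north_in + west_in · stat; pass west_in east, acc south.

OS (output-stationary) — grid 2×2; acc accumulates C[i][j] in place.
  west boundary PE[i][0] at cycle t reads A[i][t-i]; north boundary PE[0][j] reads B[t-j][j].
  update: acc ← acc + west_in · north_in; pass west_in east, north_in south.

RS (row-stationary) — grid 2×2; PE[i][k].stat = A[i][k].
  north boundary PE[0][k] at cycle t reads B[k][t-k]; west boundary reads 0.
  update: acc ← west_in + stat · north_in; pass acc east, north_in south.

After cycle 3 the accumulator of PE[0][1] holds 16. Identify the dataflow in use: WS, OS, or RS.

dataflow = OS

— WS: 2×2; PE[0][1] trace:
  t=0 PE[0][1]: acc=0 h=0 v=0
  t=1 PE[0][1]: acc=4 h=2 v=4
  t=2 PE[0][1]: acc=10 h=5 v=10
  t=3 PE[0][1]: acc=0 h=0 v=0
— OS: 2×2; PE[0][1] trace:
  t=0 PE[0][1]: acc=0 h=0 v=0
  t=1 PE[0][1]: acc=4 h=2 v=2
  t=2 PE[0][1]: acc=16 h=2 v=6
  t=3 PE[0][1]: acc=16 h=0 v=0
— RS: 2×2; PE[0][1] trace:
  t=0 PE[0][1]: acc=0 h=0 v=0
  t=1 PE[0][1]: acc=16 h=16 v=2
  t=2 PE[0][1]: acc=16 h=16 v=6
  t=3 PE[0][1]: acc=0 h=0 v=0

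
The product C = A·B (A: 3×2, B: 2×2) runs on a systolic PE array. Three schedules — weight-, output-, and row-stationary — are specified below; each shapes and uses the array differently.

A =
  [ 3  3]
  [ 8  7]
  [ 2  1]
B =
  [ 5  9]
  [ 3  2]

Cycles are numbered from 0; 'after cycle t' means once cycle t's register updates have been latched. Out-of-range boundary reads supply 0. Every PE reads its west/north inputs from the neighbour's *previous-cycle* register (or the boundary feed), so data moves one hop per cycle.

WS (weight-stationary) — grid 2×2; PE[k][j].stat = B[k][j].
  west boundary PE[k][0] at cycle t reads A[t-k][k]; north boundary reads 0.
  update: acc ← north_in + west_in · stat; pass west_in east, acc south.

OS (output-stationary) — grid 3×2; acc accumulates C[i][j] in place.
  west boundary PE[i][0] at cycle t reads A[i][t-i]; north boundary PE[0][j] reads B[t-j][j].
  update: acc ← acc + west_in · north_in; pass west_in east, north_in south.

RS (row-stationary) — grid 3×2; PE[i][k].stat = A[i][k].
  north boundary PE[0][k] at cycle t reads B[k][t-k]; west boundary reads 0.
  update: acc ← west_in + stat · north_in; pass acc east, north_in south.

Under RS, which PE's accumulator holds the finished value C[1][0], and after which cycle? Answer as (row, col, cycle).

RS: C[1][0] accumulates in PE[1][1]:
  t=0 PE[1][1]: acc=0 h=0 v=0
  t=1 PE[1][1]: acc=0 h=0 v=0
  t=2 PE[1][1]: acc=61 h=61 v=3

(row, col, cycle) = (1, 1, 2)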